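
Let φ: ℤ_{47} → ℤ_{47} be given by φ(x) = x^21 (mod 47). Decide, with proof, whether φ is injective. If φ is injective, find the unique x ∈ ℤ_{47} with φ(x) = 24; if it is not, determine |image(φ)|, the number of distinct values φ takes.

Since 47 is prime, the nonzero elements of ℤ_{47} form a cyclic group of order 46.
As gcd(21, 46) = 1, raising to the 21st power is a bijection on this group: if u^21 ≡ v^21 then (uv^{−1})^21 = 1, and the only element of order dividing gcd(21, 46) = 1 is 1, so u = v.
With φ(0) = 0 this makes φ injective on all of ℤ_{47}, hence bijective (finite equal-size domain and codomain). In particular φ is injective.
Since φ is injective, we find the preimage of 24. The inverse of x ↦ x^21 on (ℤ_{47})^× is x ↦ x^11, because 21·11 = 231 = 5·46 + 1 ≡ 1 (mod 46) and x^{46} = 1 for x ≠ 0 (Fermat). So φ⁻¹(24) = 24^11 mod 47.
Repeated squaring mod 47: 24^1 ≡ 24, 24^2 ≡ 24² = 576 ≡ 12, 24^4 ≡ 12² = 144 ≡ 3, 24^8 ≡ 3² = 9. Since 11 = 8 + 2 + 1, 24^11 ≡ 9·12·24: 9·12 = 108 ≡ 14, then 14·24 = 336 ≡ 7. So 24^11 ≡ 7 (mod 47).
Hence φ⁻¹(24) = 7.

7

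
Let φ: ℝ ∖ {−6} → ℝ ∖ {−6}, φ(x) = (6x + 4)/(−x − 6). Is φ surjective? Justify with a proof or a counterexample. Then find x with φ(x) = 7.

For any y ≠ −6, solving y(−x − 6) = 6x + 4 for x gives a well-defined x ≠ −6. So φ is surjective.
Solving φ(x) = 7: cross-multiplying gives 6x + 4 = 7(−x − 6), which rearranges to 13x = −46, so x = −46/13.

-46/13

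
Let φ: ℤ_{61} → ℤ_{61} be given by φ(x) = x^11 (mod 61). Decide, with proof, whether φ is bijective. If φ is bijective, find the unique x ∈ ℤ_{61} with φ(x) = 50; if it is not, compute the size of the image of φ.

Since 61 is prime, the nonzero elements of ℤ_{61} form a cyclic group of order 60.
As gcd(11, 60) = 1, raising to the 11th power is a bijection on this group: if s^11 ≡ t^11 then (st^{−1})^11 = 1, and the only element of order dividing gcd(11, 60) = 1 is 1, so s = t.
With φ(0) = 0 this makes φ injective on all of ℤ_{61}, hence bijective (finite equal-size domain and codomain). In particular φ is bijective.
Since φ is bijective, we find the preimage of 50. The inverse of x ↦ x^11 on (ℤ_{61})^× is x ↦ x^11, because 11·11 = 121 = 2·60 + 1 ≡ 1 (mod 60) and x^{60} = 1 for x ≠ 0 (Fermat). So φ⁻¹(50) = 50^11 mod 61.
Repeated squaring mod 61: 50^1 ≡ 50, 50^2 ≡ 50² = 2500 ≡ 60, 50^4 ≡ 60² = 3600 ≡ 1, 50^8 ≡ 1² = 1. Since 11 = 8 + 2 + 1, 50^11 ≡ 1·60·50: 1·60 = 60, then 60·50 = 3000 ≡ 11. So 50^11 ≡ 11 (mod 61).
Hence φ⁻¹(50) = 11.

11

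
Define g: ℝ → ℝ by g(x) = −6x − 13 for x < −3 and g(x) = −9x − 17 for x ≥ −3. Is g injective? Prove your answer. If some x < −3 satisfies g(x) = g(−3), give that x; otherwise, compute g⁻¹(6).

Both pieces are strictly decreasing (slopes −6 and −9), so each is injective on its own interval.
The left piece maps (−∞, −3) onto (5, ∞); the right piece maps [−3, ∞) onto (−∞, 10].
These images overlap. In particular g(−3) = 10 (right piece), and solving −6x − 13 = 10 on the left piece gives x = −23/6 < −3.
So g(−23/6) = g(−3) with −23/6 ≠ −3, and g is not injective. This x = −23/6 is the requested value below −3.

-23/6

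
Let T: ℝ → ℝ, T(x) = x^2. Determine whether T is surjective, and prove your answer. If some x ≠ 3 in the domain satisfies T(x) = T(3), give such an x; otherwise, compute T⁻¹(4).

Since 2 is even, x^2 ≥ 0 for all x ∈ ℝ, so −1 ∈ ℝ has no preimage. Hence T is not surjective.
For the follow-up, such an x exists: taking x = −3 ∈ ℝ gives T(−3) = 9 = T(3) with −3 ≠ 3.

-3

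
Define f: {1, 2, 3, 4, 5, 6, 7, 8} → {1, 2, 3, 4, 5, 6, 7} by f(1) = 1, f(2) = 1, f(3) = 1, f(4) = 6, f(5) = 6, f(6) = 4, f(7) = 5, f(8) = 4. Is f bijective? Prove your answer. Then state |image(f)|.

4

f(1) = 1 = f(2) with 1 ≠ 2, so f is not injective, hence not bijective.
The image of f is {1, 4, 5, 6}, which has 4 elements.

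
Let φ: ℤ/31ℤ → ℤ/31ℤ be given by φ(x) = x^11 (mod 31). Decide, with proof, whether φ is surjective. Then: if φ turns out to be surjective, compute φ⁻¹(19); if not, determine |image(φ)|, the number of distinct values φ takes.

Since 31 is prime, the nonzero elements of ℤ/31ℤ form a cyclic group of order 30.
As gcd(11, 30) = 1, raising to the 11th power is a bijection on this group: if x_1^11 ≡ x_2^11 then (x_1x_2^{−1})^11 = 1, and the only element of order dividing gcd(11, 30) = 1 is 1, so x_1 = x_2.
With φ(0) = 0 this makes φ injective on all of ℤ/31ℤ, hence bijective (finite equal-size domain and codomain). In particular φ is surjective.
Since φ is surjective, we find the preimage of 19. The inverse of x ↦ x^11 on (ℤ/31ℤ)^× is x ↦ x^11, because 11·11 = 121 = 4·30 + 1 ≡ 1 (mod 30) and x^{30} = 1 for x ≠ 0 (Fermat). So φ⁻¹(19) = 19^11 mod 31.
Repeated squaring mod 31: 19^1 ≡ 19, 19^2 ≡ 19² = 361 ≡ 20, 19^4 ≡ 20² = 400 ≡ 28, 19^8 ≡ 28² = 784 ≡ 9. Since 11 = 8 + 2 + 1, 19^11 ≡ 9·20·19: 9·20 = 180 ≡ 25, then 25·19 = 475 ≡ 10. So 19^11 ≡ 10 (mod 31).
Hence φ⁻¹(19) = 10.

10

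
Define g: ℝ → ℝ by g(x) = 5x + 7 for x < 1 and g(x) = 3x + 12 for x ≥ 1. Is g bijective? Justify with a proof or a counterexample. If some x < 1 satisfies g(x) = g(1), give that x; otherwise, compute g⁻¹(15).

1

Both pieces are strictly increasing (slopes 5 and 3), so each is injective on its own interval.
The left piece maps (−∞, 1) onto (−∞, 12); the right piece maps [1, ∞) onto [15, ∞).
The images leave a gap (12 has no preimage), so g is not surjective, hence not bijective.
Because the two images are disjoint, no x < 1 has g(x) = g(1), so we compute g⁻¹(15): 15 lies in [15, ∞), so solve 3x + 12 = 15: x = (15 − 12)/3 = 1.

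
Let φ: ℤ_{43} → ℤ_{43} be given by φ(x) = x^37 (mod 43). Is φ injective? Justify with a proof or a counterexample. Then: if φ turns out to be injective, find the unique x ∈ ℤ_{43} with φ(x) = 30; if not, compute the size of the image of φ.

34

Since 43 is prime, the nonzero elements of ℤ_{43} form a cyclic group of order 42.
As gcd(37, 42) = 1, raising to the 37th power is a bijection on this group: if u^37 ≡ v^37 then (uv^{−1})^37 = 1, and the only element of order dividing gcd(37, 42) = 1 is 1, so u = v.
With φ(0) = 0 this makes φ injective on all of ℤ_{43}, hence bijective (finite equal-size domain and codomain). In particular φ is injective.
Since φ is injective, we find the preimage of 30. The inverse of x ↦ x^37 on (ℤ_{43})^× is x ↦ x^25, because 37·25 = 925 = 22·42 + 1 ≡ 1 (mod 42) and x^{42} = 1 for x ≠ 0 (Fermat). So φ⁻¹(30) = 30^25 mod 43.
Repeated squaring mod 43: 30^1 ≡ 30, 30^2 ≡ 30² = 900 ≡ 40, 30^4 ≡ 40² = 1600 ≡ 9, 30^8 ≡ 9² = 81 ≡ 38, 30^16 ≡ 38² = 1444 ≡ 25. Since 25 = 16 + 8 + 1, 30^25 ≡ 25·38·30: 25·38 = 950 ≡ 4, then 4·30 = 120 ≡ 34. So 30^25 ≡ 34 (mod 43).
Hence φ⁻¹(30) = 34.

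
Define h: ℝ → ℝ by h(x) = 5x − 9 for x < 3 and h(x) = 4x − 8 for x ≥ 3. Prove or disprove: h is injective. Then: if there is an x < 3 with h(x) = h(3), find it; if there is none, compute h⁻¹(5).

Both pieces are strictly increasing (slopes 5 and 4), so each is injective on its own interval.
The left piece maps (−∞, 3) onto (−∞, 6); the right piece maps [3, ∞) onto [4, ∞).
These images overlap. In particular h(3) = 4 (right piece), and solving 5x − 9 = 4 on the left piece gives x = 13/5 < 3.
So h(13/5) = h(3) with 13/5 ≠ 3, and h is not injective. This x = 13/5 is the requested value below 3.

13/5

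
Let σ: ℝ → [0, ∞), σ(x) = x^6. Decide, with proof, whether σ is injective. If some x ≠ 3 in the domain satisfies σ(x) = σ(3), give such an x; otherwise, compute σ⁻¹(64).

-3

σ(3) = 729 = (−3)^6 = σ(−3) (since 6 is even), with 3 ≠ −3. So σ is not injective.
For the follow-up, such an x exists: taking x = −3 ∈ ℝ gives σ(−3) = 729 = σ(3) with −3 ≠ 3.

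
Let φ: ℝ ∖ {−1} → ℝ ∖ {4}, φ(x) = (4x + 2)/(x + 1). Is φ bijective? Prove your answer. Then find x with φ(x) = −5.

Suppose φ(u) = φ(v). Cross-multiplying: (4u + 2)(v + 1) = (4v + 2)(u + 1).
Expanding both sides and cancelling the symmetric terms leaves 2·(u − v) = 0. Since 2 ≠ 0, u = v. So φ is injective.
For any y ≠ 4, solving y(x + 1) = 4x + 2 for x gives a well-defined x ≠ −1. So φ is surjective.
So φ is bijective.
Solving φ(x) = −5: cross-multiplying gives 4x + 2 = −5(x + 1), which rearranges to 9x = −7, so x = −7/9.

-7/9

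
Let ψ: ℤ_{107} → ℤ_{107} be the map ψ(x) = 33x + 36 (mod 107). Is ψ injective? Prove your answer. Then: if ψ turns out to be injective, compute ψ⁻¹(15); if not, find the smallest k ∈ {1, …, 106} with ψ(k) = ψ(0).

48

Suppose ψ(x_1) = ψ(x_2) in ℤ_{107}. Then 33x_1 + 36 ≡ 33x_2 + 36 (mod 107), therefore 33(x_1 − x_2) ≡ 0 (mod 107).
Since gcd(33, 107) = 1, 33 is invertible modulo 107, hence x_1 − x_2 ≡ 0 (mod 107), i.e. x_1 = x_2.
So ψ is injective.
We now compute 33⁻¹ mod 107 explicitly. Euclid's algorithm: 107 = 3·33 + 8, 33 = 4·8 + 1; back-substituting gives 1 = 13·33 − 4·107, so 33⁻¹ ≡ 13 (mod 107).
Since ψ is injective, we find ψ⁻¹(15): we need 33x ≡ 15 − 36 ≡ 86 (mod 107). Using 33⁻¹ = 13: x ≡ 13·86 = 1118 = 10·107 + 48, so x = 48.
Check: ψ(48) = 33·48 + 36 = 1620 = 15·107 + 15 ≡ 15 (mod 107).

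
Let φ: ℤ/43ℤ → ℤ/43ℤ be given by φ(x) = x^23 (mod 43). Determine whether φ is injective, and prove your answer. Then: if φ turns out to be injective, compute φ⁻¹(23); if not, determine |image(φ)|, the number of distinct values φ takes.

Since 43 is prime, the nonzero elements of ℤ/43ℤ form a cyclic group of order 42.
As gcd(23, 42) = 1, raising to the 23rd power is a bijection on this group: if s^23 ≡ t^23 then (st^{−1})^23 = 1, and the only element of order dividing gcd(23, 42) = 1 is 1, so s = t.
With φ(0) = 0 this makes φ injective on all of ℤ/43ℤ, hence bijective (finite equal-size domain and codomain). In particular φ is injective.
Since φ is injective, we find the preimage of 23. The inverse of x ↦ x^23 on (ℤ/43ℤ)^× is x ↦ x^11, because 23·11 = 253 = 6·42 + 1 ≡ 1 (mod 42) and x^{42} = 1 for x ≠ 0 (Fermat). So φ⁻¹(23) = 23^11 mod 43.
Repeated squaring mod 43: 23^1 ≡ 23, 23^2 ≡ 23² = 529 ≡ 13, 23^4 ≡ 13² = 169 ≡ 40, 23^8 ≡ 40² = 1600 ≡ 9. Since 11 = 8 + 2 + 1, 23^11 ≡ 9·13·23: 9·13 = 117 ≡ 31, then 31·23 = 713 ≡ 25. So 23^11 ≡ 25 (mod 43).
Hence φ⁻¹(23) = 25.

25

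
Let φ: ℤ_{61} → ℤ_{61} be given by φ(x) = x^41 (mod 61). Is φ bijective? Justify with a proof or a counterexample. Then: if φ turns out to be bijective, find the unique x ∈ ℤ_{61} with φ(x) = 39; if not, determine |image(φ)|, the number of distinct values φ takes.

19

Since 61 is prime, the nonzero elements of ℤ_{61} form a cyclic group of order 60.
As gcd(41, 60) = 1, raising to the 41st power is a bijection on this group: if a^41 ≡ b^41 then (ab^{−1})^41 = 1, and the only element of order dividing gcd(41, 60) = 1 is 1, so a = b.
With φ(0) = 0 this makes φ injective on all of ℤ_{61}, hence bijective (finite equal-size domain and codomain). In particular φ is bijective.
Since φ is bijective, we find the preimage of 39. The inverse of x ↦ x^41 on (ℤ_{61})^× is x ↦ x^41, because 41·41 = 1681 = 28·60 + 1 ≡ 1 (mod 60) and x^{60} = 1 for x ≠ 0 (Fermat). So φ⁻¹(39) = 39^41 mod 61.
Repeated squaring mod 61: 39^1 ≡ 39, 39^2 ≡ 39² = 1521 ≡ 57, 39^4 ≡ 57² = 3249 ≡ 16, 39^8 ≡ 16² = 256 ≡ 12, 39^16 ≡ 12² = 144 ≡ 22, 39^32 ≡ 22² = 484 ≡ 57. Since 41 = 32 + 8 + 1, 39^41 ≡ 57·12·39: 57·12 = 684 ≡ 13, then 13·39 = 507 ≡ 19. So 39^41 ≡ 19 (mod 61).
Hence φ⁻¹(39) = 19.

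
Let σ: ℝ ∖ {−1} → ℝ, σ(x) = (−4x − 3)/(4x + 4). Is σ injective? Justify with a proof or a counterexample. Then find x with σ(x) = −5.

Suppose σ(s) = σ(t). Cross-multiplying: (−4s − 3)(4t + 4) = (−4t − 3)(4s + 4).
Expanding both sides and cancelling the symmetric terms leaves −4·(s − t) = 0. Since −4 ≠ 0, s = t. So σ is injective.
Solving σ(x) = −5: cross-multiplying gives −4x − 3 = −5(4x + 4), which rearranges to 16x = −17, so x = −17/16.

-17/16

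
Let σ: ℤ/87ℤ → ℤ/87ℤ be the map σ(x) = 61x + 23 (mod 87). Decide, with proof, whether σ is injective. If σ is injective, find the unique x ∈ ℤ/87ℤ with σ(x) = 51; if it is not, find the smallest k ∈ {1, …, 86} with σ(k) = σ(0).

By definition, injectivity means: for all s, t in the domain, σ(s) = σ(t) implies s = t.
If σ(s) = σ(t), then 61s ≡ 61t (mod 87). Because gcd(61, 87) = 1, we may cancel 61 to get s ≡ t (mod 87).
Hence σ is injective.
We now compute 61⁻¹ mod 87 explicitly. Euclid's algorithm: 87 = 1·61 + 26, 61 = 2·26 + 9, 26 = 2·9 + 8, 9 = 1·8 + 1; back-substituting gives 1 = 10·61 − 7·87, so 61⁻¹ ≡ 10 (mod 87).
Since σ is injective, we find σ⁻¹(51): we need 61x ≡ 51 − 23 ≡ 28 (mod 87). Using 61⁻¹ = 10: x ≡ 10·28 = 280 = 3·87 + 19, so x = 19.
Check: σ(19) = 61·19 + 23 = 1182 = 13·87 + 51 ≡ 51 (mod 87).

19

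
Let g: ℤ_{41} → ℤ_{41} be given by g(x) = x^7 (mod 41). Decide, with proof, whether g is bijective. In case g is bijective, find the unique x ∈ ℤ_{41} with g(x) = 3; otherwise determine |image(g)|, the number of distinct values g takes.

Since 41 is prime, the nonzero elements of ℤ_{41} form a cyclic group of order 40.
As gcd(7, 40) = 1, raising to the 7th power is a bijection on this group: if s^7 ≡ t^7 then (st^{−1})^7 = 1, and the only element of order dividing gcd(7, 40) = 1 is 1, so s = t.
With g(0) = 0 this makes g injective on all of ℤ_{41}, hence bijective (finite equal-size domain and codomain). In particular g is bijective.
Since g is bijective, we find the preimage of 3. The inverse of x ↦ x^7 on (ℤ_{41})^× is x ↦ x^23, because 7·23 = 161 = 4·40 + 1 ≡ 1 (mod 40) and x^{40} = 1 for x ≠ 0 (Fermat). So g⁻¹(3) = 3^23 mod 41.
Repeated squaring mod 41: 3^1 ≡ 3, 3^2 ≡ 3² = 9, 3^4 ≡ 9² = 81 ≡ 40, 3^8 ≡ 40² = 1600 ≡ 1, 3^16 ≡ 1² = 1. Since 23 = 16 + 4 + 2 + 1, 3^23 ≡ 1·40·9·3: 1·40 = 40, then 40·9 = 360 ≡ 32, then 32·3 = 96 ≡ 14. So 3^23 ≡ 14 (mod 41).
Hence g⁻¹(3) = 14.

14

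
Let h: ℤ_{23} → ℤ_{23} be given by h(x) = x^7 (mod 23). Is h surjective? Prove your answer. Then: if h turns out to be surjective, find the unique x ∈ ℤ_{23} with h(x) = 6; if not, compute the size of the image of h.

18

Since 23 is prime, the nonzero elements of ℤ_{23} form a cyclic group of order 22.
As gcd(7, 22) = 1, raising to the 7th power is a bijection on this group: if s^7 ≡ t^7 then (st^{−1})^7 = 1, and the only element of order dividing gcd(7, 22) = 1 is 1, so s = t.
With h(0) = 0 this makes h injective on all of ℤ_{23}, hence bijective (finite equal-size domain and codomain). In particular h is surjective.
Since h is surjective, we find the preimage of 6. The inverse of x ↦ x^7 on (ℤ_{23})^× is x ↦ x^19, because 7·19 = 133 = 6·22 + 1 ≡ 1 (mod 22) and x^{22} = 1 for x ≠ 0 (Fermat). So h⁻¹(6) = 6^19 mod 23.
Repeated squaring mod 23: 6^1 ≡ 6, 6^2 ≡ 6² = 36 ≡ 13, 6^4 ≡ 13² = 169 ≡ 8, 6^8 ≡ 8² = 64 ≡ 18, 6^16 ≡ 18² = 324 ≡ 2. Since 19 = 16 + 2 + 1, 6^19 ≡ 2·13·6: 2·13 = 26 ≡ 3, then 3·6 = 18. So 6^19 ≡ 18 (mod 23).
Hence h⁻¹(6) = 18.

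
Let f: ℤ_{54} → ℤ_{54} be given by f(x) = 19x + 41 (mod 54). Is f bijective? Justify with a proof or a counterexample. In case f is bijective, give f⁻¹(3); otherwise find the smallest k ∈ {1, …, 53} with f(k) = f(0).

52

Suppose f(s) = f(t) in ℤ_{54}. Then 19s + 41 ≡ 19t + 41 (mod 54), thus 19(s − t) ≡ 0 (mod 54).
Since gcd(19, 54) = 1, 19 is invertible modulo 54, thus s − t ≡ 0 (mod 54), i.e. s = t.
We now compute 19⁻¹ mod 54 explicitly. Euclid's algorithm: 54 = 2·19 + 16, 19 = 1·16 + 3, 16 = 5·3 + 1; back-substituting gives 1 = 37·19 − 13·54, so 19⁻¹ ≡ 37 (mod 54).
For any y ∈ ℤ_{54}, x = 37(y − 41) mod 54 satisfies f(x) = 19·37(y − 41) + 41 ≡ y (since 19·37 ≡ 1 mod 54). So every y has a preimage.
So f is bijective.
Since f is bijective, we find f⁻¹(3): we need 19x ≡ 3 − 41 ≡ 16 (mod 54). Using 19⁻¹ = 37: x ≡ 37·16 = 592 = 10·54 + 52, so x = 52.
Check: f(52) = 19·52 + 41 = 1029 = 19·54 + 3 ≡ 3 (mod 54).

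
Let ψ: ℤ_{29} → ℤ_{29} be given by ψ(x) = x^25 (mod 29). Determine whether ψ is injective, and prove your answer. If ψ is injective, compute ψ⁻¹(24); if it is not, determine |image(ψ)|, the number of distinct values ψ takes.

Since 29 is prime, the nonzero elements of ℤ_{29} form a cyclic group of order 28.
As gcd(25, 28) = 1, raising to the 25th power is a bijection on this group: if s^25 ≡ t^25 then (st^{−1})^25 = 1, and the only element of order dividing gcd(25, 28) = 1 is 1, so s = t.
With ψ(0) = 0 this makes ψ injective on all of ℤ_{29}, hence bijective (finite equal-size domain and codomain). In particular ψ is injective.
Since ψ is injective, we find the preimage of 24. The inverse of x ↦ x^25 on (ℤ_{29})^× is x ↦ x^9, because 25·9 = 225 = 8·28 + 1 ≡ 1 (mod 28) and x^{28} = 1 for x ≠ 0 (Fermat). So ψ⁻¹(24) = 24^9 mod 29.
Repeated squaring mod 29: 24^1 ≡ 24, 24^2 ≡ 24² = 576 ≡ 25, 24^4 ≡ 25² = 625 ≡ 16, 24^8 ≡ 16² = 256 ≡ 24. Since 9 = 8 + 1, 24^9 ≡ 24·24: 24·24 = 576 ≡ 25. So 24^9 ≡ 25 (mod 29).
Hence ψ⁻¹(24) = 25.

25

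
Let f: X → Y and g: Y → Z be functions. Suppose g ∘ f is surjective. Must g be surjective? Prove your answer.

surjective

Let c ∈ Z. Since g ∘ f is surjective, some a ∈ X has g(f(a)) = c. Then b = f(a) ∈ Y satisfies g(b) = c. So g is surjective.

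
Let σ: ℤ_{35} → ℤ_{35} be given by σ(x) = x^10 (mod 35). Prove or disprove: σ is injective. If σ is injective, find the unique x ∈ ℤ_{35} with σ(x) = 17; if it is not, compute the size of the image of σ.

σ(1) = 1^10 = 1.
σ(6): Repeated squaring mod 35: 6^1 ≡ 6, 6^2 ≡ 6² = 36 ≡ 1, 6^4 ≡ 1² = 1, 6^8 ≡ 1² = 1. Since 10 = 8 + 2, 6^10 ≡ 1·1: 1·1 = 1. So 6^10 ≡ 1 (mod 35).
So σ(1) = σ(6) = 1 while 1 ≠ 6, so σ is not injective.
Since σ is not injective, we determine |image(σ)|. Computing x^10 mod 35 for each x (by repeated squaring, reducing mod 35 at every step), the values σ(0), σ(1), …, σ(34) are: 0, 1, 9, 4, 11, 30, 1, 14, 29, 16, 25, 11, 9, 29, 21, 15, 16, 4, 4, 16, 15, 21, 29, 9, 11, 25, 16, 29, 14, 1, 30, 11, 4, 9, 1.
The distinct values are {0, 1, 4, 9, 11, 14, 15, 16, 21, 25, 29, 30}; there are 12 of them.

12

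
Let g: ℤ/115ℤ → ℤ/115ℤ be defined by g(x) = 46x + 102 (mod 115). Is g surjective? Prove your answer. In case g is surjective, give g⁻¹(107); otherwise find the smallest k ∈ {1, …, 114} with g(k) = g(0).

Since gcd(46, 115) = 23, we have 46x ≡ 0 (mod 23) for all x, so g(x) ≡ 10 (mod 23).
But 0 ≢ 10 (mod 23), so 0 ∈ ℤ/115ℤ has no preimage. So g is not surjective.
Since g is not surjective, we find the least positive k with g(k) = g(0): this means 46k ≡ 0 (mod 115), i.e. 115 ∣ 46k. Since gcd(46, 115) = 23, dividing through by 23 this holds exactly when 5 ∣ 2k, and as gcd(2, 5) = 1, exactly when 5 ∣ k.
The smallest positive such k is 5.

5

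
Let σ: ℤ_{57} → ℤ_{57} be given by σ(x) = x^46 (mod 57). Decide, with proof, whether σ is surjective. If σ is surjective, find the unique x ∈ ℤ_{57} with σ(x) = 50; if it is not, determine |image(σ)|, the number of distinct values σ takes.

20

σ(8): Repeated squaring mod 57: 8^1 ≡ 8, 8^2 ≡ 8² = 64 ≡ 7, 8^4 ≡ 7² = 49, 8^8 ≡ 49² = 2401 ≡ 7, 8^16 ≡ 7² = 49, 8^32 ≡ 49² = 2401 ≡ 7. Since 46 = 32 + 8 + 4 + 2, 8^46 ≡ 7·7·49·7: 7·7 = 49, then 49·49 = 2401 ≡ 7, then 7·7 = 49. So 8^46 ≡ 49 (mod 57).
σ(11): Repeated squaring mod 57: 11^1 ≡ 11, 11^2 ≡ 11² = 121 ≡ 7, 11^4 ≡ 7² = 49, 11^8 ≡ 49² = 2401 ≡ 7, 11^16 ≡ 7² = 49, 11^32 ≡ 49² = 2401 ≡ 7. Since 46 = 32 + 8 + 4 + 2, 11^46 ≡ 7·7·49·7: 7·7 = 49, then 49·49 = 2401 ≡ 7, then 7·7 = 49. So 11^46 ≡ 49 (mod 57).
So σ(8) = σ(11) = 49 while 8 ≠ 11, thus σ is not injective.
A non-injective map from the 57-element set ℤ_{57} to itself takes at most 56 distinct values, so it cannot be surjective. So σ is not surjective.
Since σ is not surjective, we determine |image(σ)|. Computing x^46 mod 57 for each x (by repeated squaring, reducing mod 57 at every step), the values σ(0), σ(1), …, σ(56) are: 0, 1, 55, 54, 4, 43, 6, 7, 49, 9, 28, 49, 45, 25, 43, 42, 16, 55, 39, 19, 1, 36, 16, 4, 24, 25, 7, 30, 28, 28, 30, 7, 25, 24, 4, 16, 36, 1, 19, 39, 55, 16, 42, 43, 25, 45, 49, 28, 9, 49, 7, 6, 43, 4, 54, 55, 1.
The distinct values are {0, 1, 4, 6, 7, 9, 16, 19, 24, 25, 28, 30, 36, 39, 42, 43, 45, 49, 54, 55}; there are 20 of them.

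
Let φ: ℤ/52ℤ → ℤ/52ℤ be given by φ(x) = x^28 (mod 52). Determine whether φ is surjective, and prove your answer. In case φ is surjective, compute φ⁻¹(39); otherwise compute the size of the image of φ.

φ(1) = 1^28 = 1.
φ(5): Repeated squaring mod 52: 5^1 ≡ 5, 5^2 ≡ 5² = 25, 5^4 ≡ 25² = 625 ≡ 1, 5^8 ≡ 1² = 1, 5^16 ≡ 1² = 1. Since 28 = 16 + 8 + 4, 5^28 ≡ 1·1·1: 1·1 = 1, then 1·1 = 1. So 5^28 ≡ 1 (mod 52).
So φ(1) = φ(5) = 1 while 1 ≠ 5, thus φ is not injective.
A non-injective map from the 52-element set ℤ/52ℤ to itself takes at most 51 distinct values, so it cannot be surjective. Thus φ is not surjective.
Since φ is not surjective, we determine |image(φ)|. Computing x^28 mod 52 for each x (by repeated squaring, reducing mod 52 at every step), the values φ(0), φ(1), …, φ(51) are: 0, 1, 16, 29, 48, 1, 48, 9, 40, 9, 16, 29, 40, 13, 40, 29, 16, 9, 40, 9, 48, 1, 48, 29, 16, 1, 0, 1, 16, 29, 48, 1, 48, 9, 40, 9, 16, 29, 40, 13, 40, 29, 16, 9, 40, 9, 48, 1, 48, 29, 16, 1.
The distinct values are {0, 1, 9, 13, 16, 29, 40, 48}; there are 8 of them.

8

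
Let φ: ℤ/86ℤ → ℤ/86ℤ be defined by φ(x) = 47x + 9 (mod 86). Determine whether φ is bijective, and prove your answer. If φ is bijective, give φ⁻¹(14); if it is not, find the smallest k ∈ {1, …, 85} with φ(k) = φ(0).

55

By definition, φ is injective if φ(s) = φ(t) implies s = t.
If φ(s) = φ(t), then 47s ≡ 47t (mod 86). Because gcd(47, 86) = 1, we may cancel 47 to get s ≡ t (mod 86).
We now compute 47⁻¹ mod 86 explicitly. Euclid's algorithm: 86 = 1·47 + 39, 47 = 1·39 + 8, 39 = 4·8 + 7, 8 = 1·7 + 1; back-substituting gives 1 = 11·47 − 6·86, so 47⁻¹ ≡ 11 (mod 86).
For any y ∈ ℤ/86ℤ, x = 11(y − 9) mod 86 satisfies φ(x) = 47·11(y − 9) + 9 ≡ y (since 47·11 ≡ 1 mod 86). So every y has a preimage.
So φ is bijective.
Since φ is bijective, we find φ⁻¹(14): we need 47x ≡ 14 − 9 ≡ 5 (mod 86). Using 47⁻¹ = 11: x ≡ 11·5 = 55, so x = 55.
Check: φ(55) = 47·55 + 9 = 2594 = 30·86 + 14 ≡ 14 (mod 86).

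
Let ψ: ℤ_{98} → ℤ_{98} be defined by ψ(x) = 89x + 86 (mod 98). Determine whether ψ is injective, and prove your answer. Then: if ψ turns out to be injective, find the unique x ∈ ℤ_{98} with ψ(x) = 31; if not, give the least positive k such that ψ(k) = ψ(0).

If ψ(x_1) = ψ(x_2), then 89x_1 ≡ 89x_2 (mod 98). Because gcd(89, 98) = 1, we may cancel 89 to get x_1 ≡ x_2 (mod 98).
Therefore ψ is injective.
We now compute 89⁻¹ mod 98 explicitly. Euclid's algorithm: 98 = 1·89 + 9, 89 = 9·9 + 8, 9 = 1·8 + 1; back-substituting gives 1 = 87·89 − 79·98, so 89⁻¹ ≡ 87 (mod 98).
Since ψ is injective, we compute ψ⁻¹(31): solve 89x + 86 ≡ 31 (mod 98), i.e. 89x ≡ 43 (mod 98).
Multiplying by 89⁻¹ = 87 gives x ≡ 87·43 = 3741 = 38·98 + 17 ≡ 17 (mod 98).
Check: ψ(17) = 89·17 + 86 = 1599 = 16·98 + 31 ≡ 31 (mod 98).

17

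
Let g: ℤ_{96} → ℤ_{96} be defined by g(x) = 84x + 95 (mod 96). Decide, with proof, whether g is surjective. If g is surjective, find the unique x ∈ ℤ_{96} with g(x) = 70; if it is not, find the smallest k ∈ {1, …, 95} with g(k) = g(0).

Since gcd(84, 96) = 12, we have 84x ≡ 0 (mod 12) for all x, so g(x) ≡ 11 (mod 12).
But 0 ≢ 11 (mod 12), so 0 ∈ ℤ_{96} has no preimage. Thus g is not surjective.
Since g is not surjective, we find the least positive k with g(k) = g(0): this means 84k ≡ 0 (mod 96), i.e. 96 ∣ 84k. Since gcd(84, 96) = 12, dividing through by 12 this holds exactly when 8 ∣ 7k, and as gcd(7, 8) = 1, exactly when 8 ∣ k.
The smallest positive such k is 8.

8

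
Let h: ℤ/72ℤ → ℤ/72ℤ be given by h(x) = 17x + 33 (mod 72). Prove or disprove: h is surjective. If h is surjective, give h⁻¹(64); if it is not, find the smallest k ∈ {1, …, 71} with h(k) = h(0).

Since gcd(17, 72) = 1, 17 is invertible modulo 72. Euclid's algorithm: 72 = 4·17 + 4, 17 = 4·4 + 1; back-substituting gives 1 = 17·17 − 4·72, so 17⁻¹ ≡ 17 (mod 72).
Then y ↦ 17(y − 33) is a two-sided inverse to h, so every y ∈ ℤ/72ℤ has a preimage.
Hence h is surjective.
Since h is surjective, we compute h⁻¹(64): solve 17x + 33 ≡ 64 (mod 72), i.e. 17x ≡ 31 (mod 72).
Multiplying by 17⁻¹ = 17 gives x ≡ 17·31 = 527 = 7·72 + 23 ≡ 23 (mod 72).
Check: h(23) = 17·23 + 33 = 424 = 5·72 + 64 ≡ 64 (mod 72).

23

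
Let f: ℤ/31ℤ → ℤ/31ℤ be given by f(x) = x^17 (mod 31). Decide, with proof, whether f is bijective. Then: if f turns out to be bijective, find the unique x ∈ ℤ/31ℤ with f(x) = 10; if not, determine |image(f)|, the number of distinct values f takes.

14

Since 31 is prime, the nonzero elements of ℤ/31ℤ form a cyclic group of order 30.
As gcd(17, 30) = 1, raising to the 17th power is a bijection on this group: if a^17 ≡ b^17 then (ab^{−1})^17 = 1, and the only element of order dividing gcd(17, 30) = 1 is 1, so a = b.
With f(0) = 0 this makes f injective on all of ℤ/31ℤ, hence bijective (finite equal-size domain and codomain). In particular f is bijective.
Since f is bijective, we find the preimage of 10. The inverse of x ↦ x^17 on (ℤ/31ℤ)^× is x ↦ x^23, because 17·23 = 391 = 13·30 + 1 ≡ 1 (mod 30) and x^{30} = 1 for x ≠ 0 (Fermat). So f⁻¹(10) = 10^23 mod 31.
Repeated squaring mod 31: 10^1 ≡ 10, 10^2 ≡ 10² = 100 ≡ 7, 10^4 ≡ 7² = 49 ≡ 18, 10^8 ≡ 18² = 324 ≡ 14, 10^16 ≡ 14² = 196 ≡ 10. Since 23 = 16 + 4 + 2 + 1, 10^23 ≡ 10·18·7·10: 10·18 = 180 ≡ 25, then 25·7 = 175 ≡ 20, then 20·10 = 200 ≡ 14. So 10^23 ≡ 14 (mod 31).
Hence f⁻¹(10) = 14.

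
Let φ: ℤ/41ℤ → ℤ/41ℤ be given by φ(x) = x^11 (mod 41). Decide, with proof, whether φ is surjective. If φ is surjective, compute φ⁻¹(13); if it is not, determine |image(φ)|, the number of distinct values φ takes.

Since 41 is prime, the nonzero elements of ℤ/41ℤ form a cyclic group of order 40.
As gcd(11, 40) = 1, raising to the 11th power is a bijection on this group: if x_1^11 ≡ x_2^11 then (x_1x_2^{−1})^11 = 1, and the only element of order dividing gcd(11, 40) = 1 is 1, so x_1 = x_2.
With φ(0) = 0 this makes φ injective on all of ℤ/41ℤ, hence bijective (finite equal-size domain and codomain). In particular φ is surjective.
Since φ is surjective, we find the preimage of 13. The inverse of x ↦ x^11 on (ℤ/41ℤ)^× is x ↦ x^11, because 11·11 = 121 = 3·40 + 1 ≡ 1 (mod 40) and x^{40} = 1 for x ≠ 0 (Fermat). So φ⁻¹(13) = 13^11 mod 41.
Repeated squaring mod 41: 13^1 ≡ 13, 13^2 ≡ 13² = 169 ≡ 5, 13^4 ≡ 5² = 25, 13^8 ≡ 25² = 625 ≡ 10. Since 11 = 8 + 2 + 1, 13^11 ≡ 10·5·13: 10·5 = 50 ≡ 9, then 9·13 = 117 ≡ 35. So 13^11 ≡ 35 (mod 41).
Hence φ⁻¹(13) = 35.

35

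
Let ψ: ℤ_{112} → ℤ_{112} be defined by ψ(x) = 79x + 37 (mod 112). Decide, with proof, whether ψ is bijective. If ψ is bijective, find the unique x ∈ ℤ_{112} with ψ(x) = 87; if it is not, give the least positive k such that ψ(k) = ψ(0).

By definition, ψ is injective when ψ(x_1) = ψ(x_2) forces x_1 = x_2.
If ψ(x_1) = ψ(x_2), then 79x_1 ≡ 79x_2 (mod 112). Because gcd(79, 112) = 1, we may cancel 79 to get x_1 ≡ x_2 (mod 112).
We now compute 79⁻¹ mod 112 explicitly. Euclid's algorithm: 112 = 1·79 + 33, 79 = 2·33 + 13, 33 = 2·13 + 7, 13 = 1·7 + 6, 7 = 1·6 + 1; back-substituting gives 1 = 95·79 − 67·112, so 79⁻¹ ≡ 95 (mod 112).
Then y ↦ 95(y − 37) is a two-sided inverse to ψ, so every y ∈ ℤ_{112} has a preimage.
Therefore ψ is bijective.
Since ψ is bijective, we find ψ⁻¹(87): we need 79x ≡ 87 − 37 ≡ 50 (mod 112). Using 79⁻¹ = 95: x ≡ 95·50 = 4750 = 42·112 + 46, so x = 46.
Check: ψ(46) = 79·46 + 37 = 3671 = 32·112 + 87 ≡ 87 (mod 112).

46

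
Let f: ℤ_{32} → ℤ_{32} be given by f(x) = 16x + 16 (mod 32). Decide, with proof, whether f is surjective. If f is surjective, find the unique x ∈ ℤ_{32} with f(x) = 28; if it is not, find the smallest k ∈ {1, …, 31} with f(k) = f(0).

Recall that f is surjective if every y in the codomain equals f(x) for some x in the domain.
Since gcd(16, 32) = 16, we have 16x ≡ 0 (mod 16) for all x, so f(x) ≡ 0 (mod 16).
But 1 ≢ 0 (mod 16), so 1 ∈ ℤ_{32} has no preimage. Therefore f is not surjective.
Since f is not surjective, we find the least positive k with f(k) = f(0): this means 16k ≡ 0 (mod 32), i.e. 32 ∣ 16k. Since gcd(16, 32) = 16, dividing through by 16 this holds exactly when 2 ∣ k.
The smallest positive such k is 2.

2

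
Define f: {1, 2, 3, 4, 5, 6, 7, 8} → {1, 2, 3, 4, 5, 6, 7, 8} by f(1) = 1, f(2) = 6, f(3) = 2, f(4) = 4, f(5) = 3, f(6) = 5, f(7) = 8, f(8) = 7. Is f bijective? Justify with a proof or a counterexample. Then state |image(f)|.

The values 1, 6, 2, 4, 3, 5, 8, 7 are a permutation of {1, 2, 3, 4, 5, 6, 7, 8}: each element appears exactly once.
So f is injective and surjective, hence bijective.
The image of f is {1, 2, 3, 4, 5, 6, 7, 8}, which has 8 elements.

8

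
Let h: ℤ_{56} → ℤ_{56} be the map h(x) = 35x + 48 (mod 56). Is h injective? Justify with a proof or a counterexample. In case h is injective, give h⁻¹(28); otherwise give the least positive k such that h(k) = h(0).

8

We have gcd(35, 56) = 7 > 1. Taking u = 0 and v = 8: h(0) = 48 and h(8) = 35·8 + 48 = 328 ≡ 48 (mod 56).
So h(0) = h(8) while 0 ≠ 8, thus h is not injective.
Since h is not injective, we find the least positive k with h(k) = h(0): this means 35k ≡ 0 (mod 56), i.e. 56 ∣ 35k. Since gcd(35, 56) = 7, dividing through by 7 this holds exactly when 8 ∣ 5k, and as gcd(5, 8) = 1, exactly when 8 ∣ k.
The smallest positive such k is 8.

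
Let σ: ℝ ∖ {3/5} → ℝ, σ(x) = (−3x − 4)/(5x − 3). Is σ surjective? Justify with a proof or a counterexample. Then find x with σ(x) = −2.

If σ(x) = −3/5, cross-multiplying gives 5(−3x − 4) = −3(5x − 3), which simplifies to −20 = 9 — false.  So −3/5 has no preimage and σ is not surjective.
Solving σ(x) = −2: cross-multiplying gives −3x − 4 = −2(5x − 3), which rearranges to 7x = 10, so x = 10/7.

10/7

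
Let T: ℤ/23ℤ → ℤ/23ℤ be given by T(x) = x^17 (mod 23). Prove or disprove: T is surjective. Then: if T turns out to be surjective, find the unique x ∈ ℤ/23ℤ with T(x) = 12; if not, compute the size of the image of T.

6

Since 23 is prime, the nonzero elements of ℤ/23ℤ form a cyclic group of order 22.
As gcd(17, 22) = 1, raising to the 17th power is a bijection on this group: if a^17 ≡ b^17 then (ab^{−1})^17 = 1, and the only element of order dividing gcd(17, 22) = 1 is 1, so a = b.
With T(0) = 0 this makes T injective on all of ℤ/23ℤ, hence bijective (finite equal-size domain and codomain). In particular T is surjective.
Since T is surjective, we find the preimage of 12. The inverse of x ↦ x^17 on (ℤ/23ℤ)^× is x ↦ x^13, because 17·13 = 221 = 10·22 + 1 ≡ 1 (mod 22) and x^{22} = 1 for x ≠ 0 (Fermat). So T⁻¹(12) = 12^13 mod 23.
Repeated squaring mod 23: 12^1 ≡ 12, 12^2 ≡ 12² = 144 ≡ 6, 12^4 ≡ 6² = 36 ≡ 13, 12^8 ≡ 13² = 169 ≡ 8. Since 13 = 8 + 4 + 1, 12^13 ≡ 8·13·12: 8·13 = 104 ≡ 12, then 12·12 = 144 ≡ 6. So 12^13 ≡ 6 (mod 23).
Hence T⁻¹(12) = 6.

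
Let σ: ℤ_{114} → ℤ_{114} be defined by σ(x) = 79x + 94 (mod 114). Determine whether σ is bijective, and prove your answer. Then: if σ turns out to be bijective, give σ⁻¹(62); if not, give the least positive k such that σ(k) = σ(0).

40

Suppose σ(x_1) = σ(x_2) in ℤ_{114}. Then 79x_1 + 94 ≡ 79x_2 + 94 (mod 114), therefore 79(x_1 − x_2) ≡ 0 (mod 114).
Since gcd(79, 114) = 1, 79 is invertible modulo 114, thus x_1 − x_2 ≡ 0 (mod 114), i.e. x_1 = x_2.
We now compute 79⁻¹ mod 114 explicitly. Euclid's algorithm: 114 = 1·79 + 35, 79 = 2·35 + 9, 35 = 3·9 + 8, 9 = 1·8 + 1; back-substituting gives 1 = 13·79 − 9·114, so 79⁻¹ ≡ 13 (mod 114).
For any y ∈ ℤ_{114}, x = 13(y − 94) mod 114 satisfies σ(x) = 79·13(y − 94) + 94 ≡ y (since 79·13 ≡ 1 mod 114). So every y has a preimage.
Therefore σ is bijective.
Since σ is bijective, we compute σ⁻¹(62): solve 79x + 94 ≡ 62 (mod 114), i.e. 79x ≡ 82 (mod 114).
Multiplying by 79⁻¹ = 13 gives x ≡ 13·82 = 1066 = 9·114 + 40 ≡ 40 (mod 114).
Check: σ(40) = 79·40 + 94 = 3254 = 28·114 + 62 ≡ 62 (mod 114).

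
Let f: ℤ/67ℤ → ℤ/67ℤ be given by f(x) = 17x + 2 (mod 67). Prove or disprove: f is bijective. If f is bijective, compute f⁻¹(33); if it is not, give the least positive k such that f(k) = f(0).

Recall that f is injective when f(x_1) = f(x_2) forces x_1 = x_2.
If f(x_1) = f(x_2), then 17x_1 ≡ 17x_2 (mod 67). Because gcd(17, 67) = 1, we may cancel 17 to get x_1 ≡ x_2 (mod 67).
We now compute 17⁻¹ mod 67 explicitly. Euclid's algorithm: 67 = 3·17 + 16, 17 = 1·16 + 1; back-substituting gives 1 = 4·17 − 1·67, so 17⁻¹ ≡ 4 (mod 67).
Then y ↦ 4(y − 2) is a two-sided inverse to f, so every y ∈ ℤ/67ℤ has a preimage.
Therefore f is bijective.
Since f is bijective, we compute f⁻¹(33): solve 17x + 2 ≡ 33 (mod 67), i.e. 17x ≡ 31 (mod 67).
Multiplying by 17⁻¹ = 4 gives x ≡ 4·31 = 124 = 1·67 + 57 ≡ 57 (mod 67).
Check: f(57) = 17·57 + 2 = 971 = 14·67 + 33 ≡ 33 (mod 67).

57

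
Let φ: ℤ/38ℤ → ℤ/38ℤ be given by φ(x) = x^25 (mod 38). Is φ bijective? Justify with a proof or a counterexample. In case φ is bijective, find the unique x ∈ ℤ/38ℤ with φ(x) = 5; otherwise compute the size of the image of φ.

Computing x^25 mod 38 for each x (by repeated squaring, reducing mod 38 at every step), the values φ(0), φ(1), …, φ(37) are: 0, 1, 14, 21, 6, 35, 28, 7, 8, 23, 34, 11, 12, 29, 22, 13, 36, 5, 18, 19, 20, 33, 2, 25, 16, 9, 26, 27, 4, 15, 30, 31, 10, 3, 32, 17, 24, 37.
Every element of ℤ/38ℤ appears exactly once in this list, so φ is a bijection, and in particular bijective.
Since φ is bijective, we read off the preimage of 5 from the same table: φ(17) = 5, so φ⁻¹(5) = 17.

17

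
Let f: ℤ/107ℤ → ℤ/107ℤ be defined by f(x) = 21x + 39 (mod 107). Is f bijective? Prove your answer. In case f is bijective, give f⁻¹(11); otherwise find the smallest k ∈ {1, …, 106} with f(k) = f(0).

By definition, f is injective if f(x_1) = f(x_2) implies x_1 = x_2.
Suppose f(x_1) = f(x_2) in ℤ/107ℤ. Then 21x_1 + 39 ≡ 21x_2 + 39 (mod 107), so 21(x_1 − x_2) ≡ 0 (mod 107).
Since gcd(21, 107) = 1, 21 is invertible modulo 107, thus x_1 − x_2 ≡ 0 (mod 107), i.e. x_1 = x_2.
We now compute 21⁻¹ mod 107 explicitly. Euclid's algorithm: 107 = 5·21 + 2, 21 = 10·2 + 1; back-substituting gives 1 = 51·21 − 10·107, so 21⁻¹ ≡ 51 (mod 107).
Then y ↦ 51(y − 39) is a two-sided inverse to f, so every y ∈ ℤ/107ℤ has a preimage.
Therefore f is bijective.
Since f is bijective, we find f⁻¹(11): we need 21x ≡ 11 − 39 ≡ 79 (mod 107). Using 21⁻¹ = 51: x ≡ 51·79 = 4029 = 37·107 + 70, so x = 70.
Check: f(70) = 21·70 + 39 = 1509 = 14·107 + 11 ≡ 11 (mod 107).

70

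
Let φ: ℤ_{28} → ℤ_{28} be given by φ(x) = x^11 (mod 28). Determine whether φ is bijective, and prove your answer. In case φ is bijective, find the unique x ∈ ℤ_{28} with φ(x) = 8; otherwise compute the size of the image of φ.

φ(0) = 0^11 = 0.
φ(14): Repeated squaring mod 28: 14^1 ≡ 14, 14^2 ≡ 14² = 196 ≡ 0, 14^4 ≡ 0² = 0, 14^8 ≡ 0² = 0. Since 11 = 8 + 2 + 1, 14^11 ≡ 0·0·14: 0·0 = 0, then 0·14 = 0. So 14^11 ≡ 0 (mod 28).
So φ(0) = φ(14) = 0 while 0 ≠ 14, hence φ is not injective, hence not bijective.
Since φ is not bijective, we determine |image(φ)|. Computing x^11 mod 28 for each x (by repeated squaring, reducing mod 28 at every step), the values φ(0), φ(1), …, φ(27) are: 0, 1, 4, 19, 16, 17, 20, 7, 8, 25, 12, 23, 24, 13, 0, 15, 4, 5, 16, 3, 20, 21, 8, 11, 12, 9, 24, 27.
The distinct values are {0, 1, 3, 4, 5, 7, 8, 9, 11, 12, 13, 15, 16, 17, 19, 20, 21, 23, 24, 25, 27}; there are 21 of them.

21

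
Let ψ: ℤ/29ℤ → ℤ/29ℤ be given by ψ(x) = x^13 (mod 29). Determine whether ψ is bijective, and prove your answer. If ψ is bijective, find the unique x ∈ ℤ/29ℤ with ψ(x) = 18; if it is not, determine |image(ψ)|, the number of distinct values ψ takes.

Since 29 is prime, the nonzero elements of ℤ/29ℤ form a cyclic group of order 28.
As gcd(13, 28) = 1, raising to the 13th power is a bijection on this group: if x_1^13 ≡ x_2^13 then (x_1x_2^{−1})^13 = 1, and the only element of order dividing gcd(13, 28) = 1 is 1, so x_1 = x_2.
With ψ(0) = 0 this makes ψ injective on all of ℤ/29ℤ, hence bijective (finite equal-size domain and codomain). In particular ψ is bijective.
Since ψ is bijective, we find the preimage of 18. The inverse of x ↦ x^13 on (ℤ/29ℤ)^× is x ↦ x^13, because 13·13 = 169 = 6·28 + 1 ≡ 1 (mod 28) and x^{28} = 1 for x ≠ 0 (Fermat). So ψ⁻¹(18) = 18^13 mod 29.
Repeated squaring mod 29: 18^1 ≡ 18, 18^2 ≡ 18² = 324 ≡ 5, 18^4 ≡ 5² = 25, 18^8 ≡ 25² = 625 ≡ 16. Since 13 = 8 + 4 + 1, 18^13 ≡ 16·25·18: 16·25 = 400 ≡ 23, then 23·18 = 414 ≡ 8. So 18^13 ≡ 8 (mod 29).
Hence ψ⁻¹(18) = 8.

8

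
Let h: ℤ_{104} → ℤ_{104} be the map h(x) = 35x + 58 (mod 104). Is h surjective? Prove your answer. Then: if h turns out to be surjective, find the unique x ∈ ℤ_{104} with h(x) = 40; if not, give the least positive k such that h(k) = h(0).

50

Since gcd(35, 104) = 1, 35 is invertible modulo 104. Euclid's algorithm: 104 = 2·35 + 34, 35 = 1·34 + 1; back-substituting gives 1 = 3·35 − 1·104, so 35⁻¹ ≡ 3 (mod 104).
Then y ↦ 3(y − 58) is a two-sided inverse to h, so every y ∈ ℤ_{104} has a preimage.
Thus h is surjective.
Since h is surjective, we find h⁻¹(40): we need 35x ≡ 40 − 58 ≡ 86 (mod 104). Using 35⁻¹ = 3: x ≡ 3·86 = 258 = 2·104 + 50, so x = 50.
Check: h(50) = 35·50 + 58 = 1808 = 17·104 + 40 ≡ 40 (mod 104).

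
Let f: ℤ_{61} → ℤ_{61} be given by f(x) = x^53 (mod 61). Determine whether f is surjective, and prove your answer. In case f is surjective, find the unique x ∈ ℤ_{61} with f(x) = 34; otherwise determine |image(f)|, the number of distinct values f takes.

Since 61 is prime, the nonzero elements of ℤ_{61} form a cyclic group of order 60.
As gcd(53, 60) = 1, raising to the 53rd power is a bijection on this group: if u^53 ≡ v^53 then (uv^{−1})^53 = 1, and the only element of order dividing gcd(53, 60) = 1 is 1, so u = v.
With f(0) = 0 this makes f injective on all of ℤ_{61}, hence bijective (finite equal-size domain and codomain). In particular f is surjective.
Since f is surjective, we find the preimage of 34. The inverse of x ↦ x^53 on (ℤ_{61})^× is x ↦ x^17, because 53·17 = 901 = 15·60 + 1 ≡ 1 (mod 60) and x^{60} = 1 for x ≠ 0 (Fermat). So f⁻¹(34) = 34^17 mod 61.
Repeated squaring mod 61: 34^1 ≡ 34, 34^2 ≡ 34² = 1156 ≡ 58, 34^4 ≡ 58² = 3364 ≡ 9, 34^8 ≡ 9² = 81 ≡ 20, 34^16 ≡ 20² = 400 ≡ 34. Since 17 = 16 + 1, 34^17 ≡ 34·34: 34·34 = 1156 ≡ 58. So 34^17 ≡ 58 (mod 61).
Hence f⁻¹(34) = 58.

58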